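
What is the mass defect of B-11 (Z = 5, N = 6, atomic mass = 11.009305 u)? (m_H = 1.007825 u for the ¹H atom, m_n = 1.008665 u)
Δm = Z·m_H + N·m_n − M = 0.08181 u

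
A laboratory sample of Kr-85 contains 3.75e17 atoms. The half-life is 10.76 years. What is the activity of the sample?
A = λN = 2.416e16 decays/year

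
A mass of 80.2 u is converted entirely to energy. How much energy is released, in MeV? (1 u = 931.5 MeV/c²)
E = mc² = 74710 MeV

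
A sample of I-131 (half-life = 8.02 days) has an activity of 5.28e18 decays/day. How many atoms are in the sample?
N = A/λ = 6.109e19 atoms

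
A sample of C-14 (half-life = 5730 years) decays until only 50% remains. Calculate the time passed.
t = t½ × log₂(N₀/N) = 5730 years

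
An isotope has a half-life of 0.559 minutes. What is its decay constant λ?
λ = ln(2)/t½ = 1.24 minute⁻¹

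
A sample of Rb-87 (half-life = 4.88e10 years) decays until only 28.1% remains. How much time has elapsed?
t = t½ × log₂(N₀/N) = 8.937e10 years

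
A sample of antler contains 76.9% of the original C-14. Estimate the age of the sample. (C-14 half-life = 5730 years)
Age = t½ × log₂(1/ratio) = 2171 years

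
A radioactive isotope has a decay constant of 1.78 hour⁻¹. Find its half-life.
t½ = ln(2)/λ = 0.3894 hours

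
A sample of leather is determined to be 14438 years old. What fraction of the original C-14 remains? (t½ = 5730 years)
N/N₀ = (1/2)^(t/t½) = 0.1744 = 17.4%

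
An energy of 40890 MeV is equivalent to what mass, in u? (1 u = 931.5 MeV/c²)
m = E/c² = 43.9 u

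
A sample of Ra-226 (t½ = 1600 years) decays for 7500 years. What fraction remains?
N/N₀ = (1/2)^(t/t½) = 0.03881 = 3.88%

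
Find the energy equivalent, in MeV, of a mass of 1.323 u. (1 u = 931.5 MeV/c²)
E = mc² = 1232 MeV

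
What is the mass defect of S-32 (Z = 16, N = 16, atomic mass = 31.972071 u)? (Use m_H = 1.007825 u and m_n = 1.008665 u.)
Δm = Z·m_H + N·m_n − M = 0.2918 u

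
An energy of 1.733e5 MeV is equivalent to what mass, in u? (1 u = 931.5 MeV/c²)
m = E/c² = 186 u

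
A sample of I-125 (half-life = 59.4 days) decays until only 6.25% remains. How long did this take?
t = t½ × log₂(N₀/N) = 237.6 days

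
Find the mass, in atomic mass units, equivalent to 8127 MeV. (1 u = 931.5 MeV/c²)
m = E/c² = 8.725 u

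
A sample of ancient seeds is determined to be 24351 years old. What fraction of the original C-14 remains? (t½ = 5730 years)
N/N₀ = (1/2)^(t/t½) = 0.05257 = 5.26%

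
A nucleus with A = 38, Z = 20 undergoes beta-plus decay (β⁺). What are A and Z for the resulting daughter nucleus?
Daughter: A = 38, Z = 19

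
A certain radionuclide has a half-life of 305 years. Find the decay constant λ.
λ = ln(2)/t½ = 0.002273 year⁻¹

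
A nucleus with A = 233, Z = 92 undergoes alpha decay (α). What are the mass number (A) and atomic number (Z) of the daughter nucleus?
Daughter: A = 229, Z = 90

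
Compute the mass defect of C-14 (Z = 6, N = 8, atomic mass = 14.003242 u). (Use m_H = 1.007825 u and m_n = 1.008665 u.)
Δm = Z·m_H + N·m_n − M = 0.113 u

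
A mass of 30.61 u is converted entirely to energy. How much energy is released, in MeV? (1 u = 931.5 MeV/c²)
E = mc² = 28510 MeV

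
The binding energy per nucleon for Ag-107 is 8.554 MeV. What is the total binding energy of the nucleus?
B.E. = 8.554 × 107 = 915.3 MeV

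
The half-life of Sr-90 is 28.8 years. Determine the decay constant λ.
λ = ln(2)/t½ = 0.02407 year⁻¹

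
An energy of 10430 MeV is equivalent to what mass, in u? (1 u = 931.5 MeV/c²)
m = E/c² = 11.2 u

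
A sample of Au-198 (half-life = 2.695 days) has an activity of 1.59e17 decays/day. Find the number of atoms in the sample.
N = A/λ = 6.182e17 atoms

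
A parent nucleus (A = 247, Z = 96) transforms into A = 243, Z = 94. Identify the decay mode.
ΔA = -4, ΔZ = -2 ⇒ alpha decay (α)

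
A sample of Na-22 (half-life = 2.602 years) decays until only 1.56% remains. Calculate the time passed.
t = t½ × log₂(N₀/N) = 15.62 years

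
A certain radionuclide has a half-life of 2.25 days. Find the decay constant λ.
λ = ln(2)/t½ = 0.3081 day⁻¹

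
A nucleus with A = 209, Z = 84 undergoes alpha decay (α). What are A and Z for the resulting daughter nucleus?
Daughter: A = 205, Z = 82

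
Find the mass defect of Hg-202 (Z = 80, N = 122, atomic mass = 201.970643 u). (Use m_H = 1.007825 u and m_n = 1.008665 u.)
Δm = Z·m_H + N·m_n − M = 1.712 u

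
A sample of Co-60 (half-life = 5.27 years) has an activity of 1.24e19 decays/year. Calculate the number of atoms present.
N = A/λ = 9.428e19 atoms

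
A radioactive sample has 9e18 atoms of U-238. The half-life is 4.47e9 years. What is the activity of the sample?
A = λN = 1.396e9 decays/year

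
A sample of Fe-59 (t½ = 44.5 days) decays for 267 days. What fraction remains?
N/N₀ = (1/2)^(t/t½) = 0.01562 = 1.56%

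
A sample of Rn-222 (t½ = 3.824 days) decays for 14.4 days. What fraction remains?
N/N₀ = (1/2)^(t/t½) = 0.07352 = 7.35%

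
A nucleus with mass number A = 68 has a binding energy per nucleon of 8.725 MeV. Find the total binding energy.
B.E. = 8.725 × 68 = 593.3 MeV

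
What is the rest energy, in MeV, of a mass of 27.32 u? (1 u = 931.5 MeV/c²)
E = mc² = 25450 MeV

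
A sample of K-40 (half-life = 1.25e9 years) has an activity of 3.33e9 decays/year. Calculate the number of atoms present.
N = A/λ = 6.005e18 atoms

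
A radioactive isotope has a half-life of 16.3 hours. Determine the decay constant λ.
λ = ln(2)/t½ = 0.04252 hour⁻¹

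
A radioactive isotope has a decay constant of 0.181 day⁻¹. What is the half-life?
t½ = ln(2)/λ = 3.83 days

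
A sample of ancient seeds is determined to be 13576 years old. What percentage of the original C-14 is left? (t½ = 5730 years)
N/N₀ = (1/2)^(t/t½) = 0.1935 = 19.4%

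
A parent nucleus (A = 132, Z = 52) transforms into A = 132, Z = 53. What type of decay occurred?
ΔA = 0, ΔZ = +1 ⇒ beta-minus decay (β⁻)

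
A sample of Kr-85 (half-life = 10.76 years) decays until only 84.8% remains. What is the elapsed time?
t = t½ × log₂(N₀/N) = 2.559 years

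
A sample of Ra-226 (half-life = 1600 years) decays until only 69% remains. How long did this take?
t = t½ × log₂(N₀/N) = 856.5 years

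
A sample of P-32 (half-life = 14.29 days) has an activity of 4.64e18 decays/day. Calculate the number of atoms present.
N = A/λ = 9.566e19 atoms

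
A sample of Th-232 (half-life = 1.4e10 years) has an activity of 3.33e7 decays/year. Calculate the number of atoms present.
N = A/λ = 6.726e17 atoms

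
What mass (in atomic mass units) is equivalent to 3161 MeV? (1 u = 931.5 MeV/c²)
m = E/c² = 3.393 u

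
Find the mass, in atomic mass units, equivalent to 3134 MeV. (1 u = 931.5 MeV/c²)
m = E/c² = 3.364 u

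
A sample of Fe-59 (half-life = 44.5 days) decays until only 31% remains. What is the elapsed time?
t = t½ × log₂(N₀/N) = 75.19 days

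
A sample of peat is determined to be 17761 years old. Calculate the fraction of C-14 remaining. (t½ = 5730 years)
N/N₀ = (1/2)^(t/t½) = 0.1167 = 11.7%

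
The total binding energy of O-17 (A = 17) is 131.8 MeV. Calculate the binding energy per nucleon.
B.E./A = 131.8/17 = 7.753 MeV/nucleon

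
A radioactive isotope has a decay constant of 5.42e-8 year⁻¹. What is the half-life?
t½ = ln(2)/λ = 1.279e7 years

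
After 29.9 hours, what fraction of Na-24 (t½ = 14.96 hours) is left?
N/N₀ = (1/2)^(t/t½) = 0.2502 = 25%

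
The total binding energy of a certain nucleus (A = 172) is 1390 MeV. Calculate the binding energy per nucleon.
B.E./A = 1390/172 = 8.081 MeV/nucleon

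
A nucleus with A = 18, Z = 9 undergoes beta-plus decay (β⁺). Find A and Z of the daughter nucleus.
Daughter: A = 18, Z = 8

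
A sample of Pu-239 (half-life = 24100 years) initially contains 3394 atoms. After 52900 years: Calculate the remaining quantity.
N = N₀(1/2)^(t/t½) = 741.2 atoms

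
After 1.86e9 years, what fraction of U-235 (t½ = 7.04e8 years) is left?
N/N₀ = (1/2)^(t/t½) = 0.1602 = 16%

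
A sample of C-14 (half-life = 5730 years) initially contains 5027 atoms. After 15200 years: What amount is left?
N = N₀(1/2)^(t/t½) = 799.4 atoms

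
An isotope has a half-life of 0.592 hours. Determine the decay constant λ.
λ = ln(2)/t½ = 1.171 hour⁻¹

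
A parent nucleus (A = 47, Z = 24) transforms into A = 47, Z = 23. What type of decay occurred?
ΔA = 0, ΔZ = -1 ⇒ beta-plus decay (β⁺) or electron capture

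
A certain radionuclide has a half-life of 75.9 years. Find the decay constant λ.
λ = ln(2)/t½ = 0.009132 year⁻¹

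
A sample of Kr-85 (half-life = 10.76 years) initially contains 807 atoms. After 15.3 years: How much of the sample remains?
N = N₀(1/2)^(t/t½) = 301.2 atoms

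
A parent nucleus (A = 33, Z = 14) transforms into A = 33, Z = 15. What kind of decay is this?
ΔA = 0, ΔZ = +1 ⇒ beta-minus decay (β⁻)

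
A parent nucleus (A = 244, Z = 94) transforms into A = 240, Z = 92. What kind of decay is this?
ΔA = -4, ΔZ = -2 ⇒ alpha decay (α)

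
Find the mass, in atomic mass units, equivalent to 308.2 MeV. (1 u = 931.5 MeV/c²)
m = E/c² = 0.3309 u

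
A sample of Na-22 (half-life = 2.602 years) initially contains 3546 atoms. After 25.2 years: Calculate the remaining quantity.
N = N₀(1/2)^(t/t½) = 4.308 atoms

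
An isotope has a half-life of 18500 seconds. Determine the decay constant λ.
λ = ln(2)/t½ = 3.747e-5 second⁻¹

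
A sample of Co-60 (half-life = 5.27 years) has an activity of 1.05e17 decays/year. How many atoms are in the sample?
N = A/λ = 7.983e17 atoms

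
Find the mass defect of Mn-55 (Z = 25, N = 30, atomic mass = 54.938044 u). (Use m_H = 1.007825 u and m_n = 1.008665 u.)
Δm = Z·m_H + N·m_n − M = 0.5175 u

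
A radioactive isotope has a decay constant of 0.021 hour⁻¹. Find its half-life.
t½ = ln(2)/λ = 33.01 hours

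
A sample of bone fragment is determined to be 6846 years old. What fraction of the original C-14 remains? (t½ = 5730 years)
N/N₀ = (1/2)^(t/t½) = 0.4369 = 43.7%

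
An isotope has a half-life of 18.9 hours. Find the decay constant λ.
λ = ln(2)/t½ = 0.03667 hour⁻¹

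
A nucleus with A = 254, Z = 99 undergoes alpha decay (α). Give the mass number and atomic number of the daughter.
Daughter: A = 250, Z = 97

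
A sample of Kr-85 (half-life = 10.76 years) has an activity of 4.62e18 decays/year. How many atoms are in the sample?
N = A/λ = 7.172e19 atoms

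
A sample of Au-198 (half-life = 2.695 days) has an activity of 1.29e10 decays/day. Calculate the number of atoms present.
N = A/λ = 5.016e10 atoms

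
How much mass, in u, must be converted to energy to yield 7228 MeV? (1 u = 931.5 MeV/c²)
m = E/c² = 7.76 u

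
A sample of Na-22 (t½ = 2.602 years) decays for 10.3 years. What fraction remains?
N/N₀ = (1/2)^(t/t½) = 0.06432 = 6.43%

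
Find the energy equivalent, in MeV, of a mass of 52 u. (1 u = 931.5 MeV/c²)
E = mc² = 48440 MeV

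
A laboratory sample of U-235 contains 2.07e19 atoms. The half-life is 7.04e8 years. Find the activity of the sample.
A = λN = 2.038e10 decays/year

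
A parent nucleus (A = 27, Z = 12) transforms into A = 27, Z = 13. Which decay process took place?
ΔA = 0, ΔZ = +1 ⇒ beta-minus decay (β⁻)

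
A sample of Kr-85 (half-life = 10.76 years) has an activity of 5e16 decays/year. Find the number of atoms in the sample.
N = A/λ = 7.762e17 atoms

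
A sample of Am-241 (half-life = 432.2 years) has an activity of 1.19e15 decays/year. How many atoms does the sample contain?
N = A/λ = 7.42e17 atoms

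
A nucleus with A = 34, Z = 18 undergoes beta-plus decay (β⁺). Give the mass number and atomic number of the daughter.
Daughter: A = 34, Z = 17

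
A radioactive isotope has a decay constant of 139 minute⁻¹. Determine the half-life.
t½ = ln(2)/λ = 0.004987 minutes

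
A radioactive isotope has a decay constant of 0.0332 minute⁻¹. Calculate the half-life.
t½ = ln(2)/λ = 20.88 minutes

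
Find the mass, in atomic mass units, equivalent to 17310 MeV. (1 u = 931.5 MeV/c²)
m = E/c² = 18.58 u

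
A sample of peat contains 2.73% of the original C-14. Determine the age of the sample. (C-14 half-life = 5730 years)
Age = t½ × log₂(1/ratio) = 29770 years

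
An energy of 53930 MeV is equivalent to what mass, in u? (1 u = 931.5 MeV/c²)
m = E/c² = 57.9 u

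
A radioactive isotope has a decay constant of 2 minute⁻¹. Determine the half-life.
t½ = ln(2)/λ = 0.3466 minutes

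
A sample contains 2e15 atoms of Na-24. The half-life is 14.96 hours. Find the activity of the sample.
A = λN = 9.267e13 decays/hour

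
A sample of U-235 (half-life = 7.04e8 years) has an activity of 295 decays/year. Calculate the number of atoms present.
N = A/λ = 2.996e11 atoms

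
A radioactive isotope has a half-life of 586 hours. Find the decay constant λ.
λ = ln(2)/t½ = 0.001183 hour⁻¹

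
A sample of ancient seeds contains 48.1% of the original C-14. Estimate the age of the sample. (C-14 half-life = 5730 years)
Age = t½ × log₂(1/ratio) = 6050 years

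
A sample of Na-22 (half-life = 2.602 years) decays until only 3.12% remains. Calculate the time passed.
t = t½ × log₂(N₀/N) = 13.02 years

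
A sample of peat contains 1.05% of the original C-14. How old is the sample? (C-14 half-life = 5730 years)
Age = t½ × log₂(1/ratio) = 37670 years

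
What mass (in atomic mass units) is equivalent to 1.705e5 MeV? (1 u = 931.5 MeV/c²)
m = E/c² = 183 u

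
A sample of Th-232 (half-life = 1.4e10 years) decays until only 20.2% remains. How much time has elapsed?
t = t½ × log₂(N₀/N) = 3.231e10 years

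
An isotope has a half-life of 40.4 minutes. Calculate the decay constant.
λ = ln(2)/t½ = 0.01716 minute⁻¹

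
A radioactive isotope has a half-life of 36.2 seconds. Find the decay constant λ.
λ = ln(2)/t½ = 0.01915 second⁻¹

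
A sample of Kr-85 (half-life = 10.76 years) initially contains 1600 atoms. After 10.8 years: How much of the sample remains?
N = N₀(1/2)^(t/t½) = 797.9 atoms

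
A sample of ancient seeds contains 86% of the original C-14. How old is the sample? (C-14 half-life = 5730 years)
Age = t½ × log₂(1/ratio) = 1247 years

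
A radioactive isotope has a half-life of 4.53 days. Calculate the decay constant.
λ = ln(2)/t½ = 0.153 day⁻¹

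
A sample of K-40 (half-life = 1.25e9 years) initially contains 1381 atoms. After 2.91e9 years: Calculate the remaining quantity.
N = N₀(1/2)^(t/t½) = 275 atoms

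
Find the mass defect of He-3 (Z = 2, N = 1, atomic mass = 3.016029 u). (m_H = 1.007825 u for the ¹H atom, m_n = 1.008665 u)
Δm = Z·m_H + N·m_n − M = 0.008286 u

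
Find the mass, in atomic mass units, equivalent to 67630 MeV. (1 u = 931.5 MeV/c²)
m = E/c² = 72.6 u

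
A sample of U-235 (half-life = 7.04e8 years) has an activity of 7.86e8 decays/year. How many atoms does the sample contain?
N = A/λ = 7.983e17 atoms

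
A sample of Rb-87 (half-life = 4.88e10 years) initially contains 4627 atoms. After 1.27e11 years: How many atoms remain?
N = N₀(1/2)^(t/t½) = 761.9 atoms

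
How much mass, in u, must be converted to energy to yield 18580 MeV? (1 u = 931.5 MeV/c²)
m = E/c² = 19.95 u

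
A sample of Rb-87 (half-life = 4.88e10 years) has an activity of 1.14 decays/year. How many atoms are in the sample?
N = A/λ = 8.026e10 atoms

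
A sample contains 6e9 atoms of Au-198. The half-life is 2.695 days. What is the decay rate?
A = λN = 1.543e9 decays/day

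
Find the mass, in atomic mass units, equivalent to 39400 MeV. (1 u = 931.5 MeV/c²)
m = E/c² = 42.3 u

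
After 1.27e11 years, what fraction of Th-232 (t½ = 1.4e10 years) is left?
N/N₀ = (1/2)^(t/t½) = 0.001859 = 0.186%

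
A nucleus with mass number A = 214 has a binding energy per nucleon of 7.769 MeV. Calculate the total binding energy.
B.E. = 7.769 × 214 = 1663 MeV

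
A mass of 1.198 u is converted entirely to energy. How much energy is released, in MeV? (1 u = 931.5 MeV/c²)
E = mc² = 1116 MeV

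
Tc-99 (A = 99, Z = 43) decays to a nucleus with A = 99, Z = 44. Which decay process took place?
ΔA = 0, ΔZ = +1 ⇒ beta-minus decay (β⁻)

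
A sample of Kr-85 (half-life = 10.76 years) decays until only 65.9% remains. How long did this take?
t = t½ × log₂(N₀/N) = 6.474 years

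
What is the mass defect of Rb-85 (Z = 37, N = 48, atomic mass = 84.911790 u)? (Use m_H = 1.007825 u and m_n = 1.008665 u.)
Δm = Z·m_H + N·m_n − M = 0.7937 u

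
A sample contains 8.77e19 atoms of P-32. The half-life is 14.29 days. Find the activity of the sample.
A = λN = 4.254e18 decays/day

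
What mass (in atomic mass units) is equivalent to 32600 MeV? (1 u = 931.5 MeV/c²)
m = E/c² = 35 u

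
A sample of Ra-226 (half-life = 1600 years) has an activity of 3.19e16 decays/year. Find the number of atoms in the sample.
N = A/λ = 7.364e19 atoms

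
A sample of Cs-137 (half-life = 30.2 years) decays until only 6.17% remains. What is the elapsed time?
t = t½ × log₂(N₀/N) = 121.4 years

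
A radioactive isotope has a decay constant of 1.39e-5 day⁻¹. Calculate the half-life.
t½ = ln(2)/λ = 49870 days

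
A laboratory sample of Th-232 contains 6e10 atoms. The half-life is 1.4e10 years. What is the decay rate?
A = λN = 2.971 decays/year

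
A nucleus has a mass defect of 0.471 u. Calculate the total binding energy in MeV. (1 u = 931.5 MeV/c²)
B.E. = Δm × 931.5 = 438.7 MeV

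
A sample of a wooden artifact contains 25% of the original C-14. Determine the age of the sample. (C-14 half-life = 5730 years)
Age = t½ × log₂(1/ratio) = 11460 years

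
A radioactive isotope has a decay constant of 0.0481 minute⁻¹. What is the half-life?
t½ = ln(2)/λ = 14.41 minutes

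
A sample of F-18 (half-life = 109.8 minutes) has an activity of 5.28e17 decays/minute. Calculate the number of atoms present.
N = A/λ = 8.364e19 atoms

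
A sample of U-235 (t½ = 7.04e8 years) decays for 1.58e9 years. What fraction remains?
N/N₀ = (1/2)^(t/t½) = 0.2111 = 21.1%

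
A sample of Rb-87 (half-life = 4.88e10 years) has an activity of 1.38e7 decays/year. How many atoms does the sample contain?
N = A/λ = 9.716e17 atoms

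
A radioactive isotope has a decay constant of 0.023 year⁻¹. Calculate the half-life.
t½ = ln(2)/λ = 30.14 years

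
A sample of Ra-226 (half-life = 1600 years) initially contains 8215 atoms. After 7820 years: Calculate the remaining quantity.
N = N₀(1/2)^(t/t½) = 277.5 atoms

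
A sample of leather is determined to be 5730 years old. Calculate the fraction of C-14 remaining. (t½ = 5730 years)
N/N₀ = (1/2)^(t/t½) = 0.5 = 50%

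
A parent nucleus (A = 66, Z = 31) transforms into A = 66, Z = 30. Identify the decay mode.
ΔA = 0, ΔZ = -1 ⇒ beta-plus decay (β⁺) or electron capture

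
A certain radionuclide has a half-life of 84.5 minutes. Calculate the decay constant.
λ = ln(2)/t½ = 0.008203 minute⁻¹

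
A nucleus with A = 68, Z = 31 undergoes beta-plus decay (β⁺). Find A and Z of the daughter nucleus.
Daughter: A = 68, Z = 30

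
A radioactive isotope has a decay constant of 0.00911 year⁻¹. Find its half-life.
t½ = ln(2)/λ = 76.09 years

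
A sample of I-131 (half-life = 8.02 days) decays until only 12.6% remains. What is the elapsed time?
t = t½ × log₂(N₀/N) = 23.97 days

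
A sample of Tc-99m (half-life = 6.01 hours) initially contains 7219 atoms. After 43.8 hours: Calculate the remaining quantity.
N = N₀(1/2)^(t/t½) = 46.2 atoms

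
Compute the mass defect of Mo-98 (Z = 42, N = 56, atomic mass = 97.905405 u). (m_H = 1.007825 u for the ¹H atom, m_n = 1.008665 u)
Δm = Z·m_H + N·m_n − M = 0.9085 u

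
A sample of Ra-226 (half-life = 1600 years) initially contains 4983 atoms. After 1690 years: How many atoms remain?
N = N₀(1/2)^(t/t½) = 2396 atoms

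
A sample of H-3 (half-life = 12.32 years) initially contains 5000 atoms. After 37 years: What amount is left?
N = N₀(1/2)^(t/t½) = 623.6 atoms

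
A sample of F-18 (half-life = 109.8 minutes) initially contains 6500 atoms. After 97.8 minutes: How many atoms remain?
N = N₀(1/2)^(t/t½) = 3506 atoms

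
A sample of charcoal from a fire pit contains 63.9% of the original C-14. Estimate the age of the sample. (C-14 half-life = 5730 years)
Age = t½ × log₂(1/ratio) = 3702 years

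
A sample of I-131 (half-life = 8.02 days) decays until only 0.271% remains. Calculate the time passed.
t = t½ × log₂(N₀/N) = 68.39 days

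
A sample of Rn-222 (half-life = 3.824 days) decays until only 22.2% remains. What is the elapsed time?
t = t½ × log₂(N₀/N) = 8.303 days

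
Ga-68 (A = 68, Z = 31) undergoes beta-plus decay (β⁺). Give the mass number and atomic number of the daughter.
Daughter: A = 68, Z = 30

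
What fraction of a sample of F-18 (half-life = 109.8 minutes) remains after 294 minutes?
N/N₀ = (1/2)^(t/t½) = 0.1563 = 15.6%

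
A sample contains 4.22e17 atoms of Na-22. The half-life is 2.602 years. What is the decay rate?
A = λN = 1.124e17 decays/year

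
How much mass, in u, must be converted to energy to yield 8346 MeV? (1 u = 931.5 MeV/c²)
m = E/c² = 8.96 u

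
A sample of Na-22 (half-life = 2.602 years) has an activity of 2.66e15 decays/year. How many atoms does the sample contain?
N = A/λ = 9.985e15 atoms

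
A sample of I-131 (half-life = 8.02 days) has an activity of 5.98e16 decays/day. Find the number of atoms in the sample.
N = A/λ = 6.919e17 atoms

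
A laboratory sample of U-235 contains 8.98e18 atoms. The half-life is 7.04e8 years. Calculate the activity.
A = λN = 8.842e9 decays/year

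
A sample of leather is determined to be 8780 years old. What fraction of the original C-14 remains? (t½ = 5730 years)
N/N₀ = (1/2)^(t/t½) = 0.3457 = 34.6%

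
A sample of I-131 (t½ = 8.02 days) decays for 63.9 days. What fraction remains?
N/N₀ = (1/2)^(t/t½) = 0.003995 = 0.4%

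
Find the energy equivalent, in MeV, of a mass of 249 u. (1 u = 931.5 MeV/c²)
E = mc² = 2.319e5 MeV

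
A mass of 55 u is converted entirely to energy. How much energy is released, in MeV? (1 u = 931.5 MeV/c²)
E = mc² = 51230 MeV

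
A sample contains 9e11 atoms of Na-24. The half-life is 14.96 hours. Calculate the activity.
A = λN = 4.17e10 decays/hour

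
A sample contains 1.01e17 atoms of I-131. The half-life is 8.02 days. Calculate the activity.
A = λN = 8.729e15 decays/day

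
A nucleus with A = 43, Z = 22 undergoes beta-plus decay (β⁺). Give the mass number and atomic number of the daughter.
Daughter: A = 43, Z = 21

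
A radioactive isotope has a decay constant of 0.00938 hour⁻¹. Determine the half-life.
t½ = ln(2)/λ = 73.9 hours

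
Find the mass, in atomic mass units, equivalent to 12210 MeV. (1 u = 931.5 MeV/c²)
m = E/c² = 13.11 u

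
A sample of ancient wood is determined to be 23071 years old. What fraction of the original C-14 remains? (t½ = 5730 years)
N/N₀ = (1/2)^(t/t½) = 0.06137 = 6.14%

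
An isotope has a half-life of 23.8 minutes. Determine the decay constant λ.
λ = ln(2)/t½ = 0.02912 minute⁻¹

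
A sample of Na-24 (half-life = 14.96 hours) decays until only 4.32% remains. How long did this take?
t = t½ × log₂(N₀/N) = 67.81 hours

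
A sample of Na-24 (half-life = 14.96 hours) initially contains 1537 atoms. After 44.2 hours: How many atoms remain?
N = N₀(1/2)^(t/t½) = 198.3 atoms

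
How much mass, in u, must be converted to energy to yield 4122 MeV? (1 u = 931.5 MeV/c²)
m = E/c² = 4.425 u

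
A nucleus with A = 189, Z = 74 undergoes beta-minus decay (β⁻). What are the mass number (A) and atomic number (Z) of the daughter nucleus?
Daughter: A = 189, Z = 75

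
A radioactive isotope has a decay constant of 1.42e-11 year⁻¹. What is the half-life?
t½ = ln(2)/λ = 4.881e10 years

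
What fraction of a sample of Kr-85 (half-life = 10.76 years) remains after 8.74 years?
N/N₀ = (1/2)^(t/t½) = 0.5695 = 56.9%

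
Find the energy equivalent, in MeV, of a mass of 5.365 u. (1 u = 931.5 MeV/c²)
E = mc² = 4997 MeV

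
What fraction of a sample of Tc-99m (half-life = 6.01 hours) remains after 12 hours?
N/N₀ = (1/2)^(t/t½) = 0.2506 = 25.1%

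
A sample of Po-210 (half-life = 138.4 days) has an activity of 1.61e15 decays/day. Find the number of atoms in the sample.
N = A/λ = 3.215e17 atoms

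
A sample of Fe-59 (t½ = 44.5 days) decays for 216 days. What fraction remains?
N/N₀ = (1/2)^(t/t½) = 0.03458 = 3.46%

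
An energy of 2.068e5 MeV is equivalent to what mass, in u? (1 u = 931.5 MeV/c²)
m = E/c² = 222 u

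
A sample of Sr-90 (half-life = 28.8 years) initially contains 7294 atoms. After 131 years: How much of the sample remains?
N = N₀(1/2)^(t/t½) = 311.7 atoms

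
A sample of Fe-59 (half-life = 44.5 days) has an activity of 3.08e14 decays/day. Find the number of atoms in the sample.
N = A/λ = 1.977e16 atoms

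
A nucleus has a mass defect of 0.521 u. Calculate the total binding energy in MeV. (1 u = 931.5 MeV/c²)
B.E. = Δm × 931.5 = 485.3 MeV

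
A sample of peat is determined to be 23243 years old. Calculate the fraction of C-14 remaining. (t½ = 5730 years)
N/N₀ = (1/2)^(t/t½) = 0.06011 = 6.01%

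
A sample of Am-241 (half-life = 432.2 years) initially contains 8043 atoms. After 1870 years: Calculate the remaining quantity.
N = N₀(1/2)^(t/t½) = 400.8 atoms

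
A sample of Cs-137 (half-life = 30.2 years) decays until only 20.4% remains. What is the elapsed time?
t = t½ × log₂(N₀/N) = 69.26 years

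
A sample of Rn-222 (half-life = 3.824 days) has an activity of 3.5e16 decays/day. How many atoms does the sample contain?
N = A/λ = 1.931e17 atoms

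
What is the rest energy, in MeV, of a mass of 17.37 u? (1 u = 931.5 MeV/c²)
E = mc² = 16180 MeV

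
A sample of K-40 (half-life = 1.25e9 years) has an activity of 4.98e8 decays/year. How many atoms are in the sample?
N = A/λ = 8.981e17 atoms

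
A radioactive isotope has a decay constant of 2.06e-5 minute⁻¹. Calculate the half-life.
t½ = ln(2)/λ = 33650 minutes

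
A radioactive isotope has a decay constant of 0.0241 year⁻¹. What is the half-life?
t½ = ln(2)/λ = 28.76 years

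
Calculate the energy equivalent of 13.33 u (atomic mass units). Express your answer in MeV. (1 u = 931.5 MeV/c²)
E = mc² = 12420 MeV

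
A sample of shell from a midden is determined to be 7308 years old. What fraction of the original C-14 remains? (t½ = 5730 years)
N/N₀ = (1/2)^(t/t½) = 0.4131 = 41.3%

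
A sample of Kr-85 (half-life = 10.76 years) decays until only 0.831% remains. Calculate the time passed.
t = t½ × log₂(N₀/N) = 74.36 years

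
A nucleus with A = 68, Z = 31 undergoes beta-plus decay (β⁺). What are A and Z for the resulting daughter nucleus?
Daughter: A = 68, Z = 30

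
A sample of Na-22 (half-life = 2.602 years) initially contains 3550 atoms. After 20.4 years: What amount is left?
N = N₀(1/2)^(t/t½) = 15.49 atoms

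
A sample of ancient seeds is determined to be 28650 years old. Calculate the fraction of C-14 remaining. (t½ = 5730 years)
N/N₀ = (1/2)^(t/t½) = 0.03125 = 3.12%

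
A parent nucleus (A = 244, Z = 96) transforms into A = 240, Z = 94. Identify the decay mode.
ΔA = -4, ΔZ = -2 ⇒ alpha decay (α)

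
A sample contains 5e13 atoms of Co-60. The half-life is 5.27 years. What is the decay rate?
A = λN = 6.576e12 decays/year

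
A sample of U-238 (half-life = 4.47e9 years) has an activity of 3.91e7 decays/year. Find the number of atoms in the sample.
N = A/λ = 2.521e17 atoms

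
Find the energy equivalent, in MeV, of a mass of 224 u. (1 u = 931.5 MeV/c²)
E = mc² = 2.087e5 MeV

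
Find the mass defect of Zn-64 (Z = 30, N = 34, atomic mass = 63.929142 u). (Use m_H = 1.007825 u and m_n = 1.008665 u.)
Δm = Z·m_H + N·m_n − M = 0.6002 u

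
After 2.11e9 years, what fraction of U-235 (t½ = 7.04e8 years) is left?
N/N₀ = (1/2)^(t/t½) = 0.1252 = 12.5%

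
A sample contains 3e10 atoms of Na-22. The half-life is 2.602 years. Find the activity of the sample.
A = λN = 7.992e9 decays/year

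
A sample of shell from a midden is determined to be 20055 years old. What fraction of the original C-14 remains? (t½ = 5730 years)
N/N₀ = (1/2)^(t/t½) = 0.08839 = 8.84%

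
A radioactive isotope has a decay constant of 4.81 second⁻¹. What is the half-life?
t½ = ln(2)/λ = 0.1441 seconds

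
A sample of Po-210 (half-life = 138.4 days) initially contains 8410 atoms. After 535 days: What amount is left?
N = N₀(1/2)^(t/t½) = 576.9 atoms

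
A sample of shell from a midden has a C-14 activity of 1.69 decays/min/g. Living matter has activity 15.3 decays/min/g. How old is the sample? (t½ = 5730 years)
Age = t½ × log₂(A₀/A) = 18210 years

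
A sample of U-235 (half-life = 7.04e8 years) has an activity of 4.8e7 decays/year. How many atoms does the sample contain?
N = A/λ = 4.875e16 atoms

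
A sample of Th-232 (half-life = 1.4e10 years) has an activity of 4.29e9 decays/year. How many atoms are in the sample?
N = A/λ = 8.665e19 atoms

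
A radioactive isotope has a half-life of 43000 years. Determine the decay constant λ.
λ = ln(2)/t½ = 1.612e-5 year⁻¹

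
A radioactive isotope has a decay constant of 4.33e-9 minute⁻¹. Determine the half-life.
t½ = ln(2)/λ = 1.601e8 minutes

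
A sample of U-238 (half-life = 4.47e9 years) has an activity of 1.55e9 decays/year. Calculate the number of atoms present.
N = A/λ = 9.996e18 atoms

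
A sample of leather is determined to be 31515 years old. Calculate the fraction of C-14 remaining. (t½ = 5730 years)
N/N₀ = (1/2)^(t/t½) = 0.0221 = 2.21%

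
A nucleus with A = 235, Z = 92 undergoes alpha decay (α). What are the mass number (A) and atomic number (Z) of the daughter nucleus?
Daughter: A = 231, Z = 90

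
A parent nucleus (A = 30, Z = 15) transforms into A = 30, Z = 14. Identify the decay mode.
ΔA = 0, ΔZ = -1 ⇒ beta-plus decay (β⁺) or electron capture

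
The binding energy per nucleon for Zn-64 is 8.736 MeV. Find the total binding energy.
B.E. = 8.736 × 64 = 559.1 MeV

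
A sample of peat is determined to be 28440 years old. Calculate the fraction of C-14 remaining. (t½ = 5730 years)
N/N₀ = (1/2)^(t/t½) = 0.03205 = 3.21%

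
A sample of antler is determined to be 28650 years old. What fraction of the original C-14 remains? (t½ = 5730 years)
N/N₀ = (1/2)^(t/t½) = 0.03125 = 3.12%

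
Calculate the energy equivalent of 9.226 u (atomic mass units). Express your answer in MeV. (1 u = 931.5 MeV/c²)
E = mc² = 8594 MeV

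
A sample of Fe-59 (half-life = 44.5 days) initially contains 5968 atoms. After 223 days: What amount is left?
N = N₀(1/2)^(t/t½) = 185.1 atoms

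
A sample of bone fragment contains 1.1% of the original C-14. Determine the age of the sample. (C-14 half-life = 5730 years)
Age = t½ × log₂(1/ratio) = 37280 years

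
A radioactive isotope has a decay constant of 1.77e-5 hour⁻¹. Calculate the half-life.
t½ = ln(2)/λ = 39160 hours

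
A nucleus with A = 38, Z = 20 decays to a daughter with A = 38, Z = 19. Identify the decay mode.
ΔA = 0, ΔZ = -1 ⇒ beta-plus decay (β⁺) or electron capture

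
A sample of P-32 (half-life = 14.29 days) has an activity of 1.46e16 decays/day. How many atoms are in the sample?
N = A/λ = 3.01e17 atoms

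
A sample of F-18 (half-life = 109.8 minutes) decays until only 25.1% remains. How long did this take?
t = t½ × log₂(N₀/N) = 219 minutes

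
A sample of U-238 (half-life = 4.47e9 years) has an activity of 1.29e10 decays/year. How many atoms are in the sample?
N = A/λ = 8.319e19 atoms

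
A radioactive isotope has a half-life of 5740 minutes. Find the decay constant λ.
λ = ln(2)/t½ = 1.208e-4 minute⁻¹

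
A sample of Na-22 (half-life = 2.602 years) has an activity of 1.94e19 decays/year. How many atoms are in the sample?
N = A/λ = 7.283e19 atoms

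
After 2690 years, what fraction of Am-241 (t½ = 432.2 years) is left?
N/N₀ = (1/2)^(t/t½) = 0.01338 = 1.34%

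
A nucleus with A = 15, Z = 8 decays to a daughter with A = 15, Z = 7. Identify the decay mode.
ΔA = 0, ΔZ = -1 ⇒ beta-plus decay (β⁺) or electron capture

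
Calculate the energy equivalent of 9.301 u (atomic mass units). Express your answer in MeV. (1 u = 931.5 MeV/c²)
E = mc² = 8664 MeV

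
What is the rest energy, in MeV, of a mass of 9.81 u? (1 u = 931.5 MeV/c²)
E = mc² = 9138 MeV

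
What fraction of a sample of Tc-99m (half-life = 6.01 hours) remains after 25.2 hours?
N/N₀ = (1/2)^(t/t½) = 0.05467 = 5.47%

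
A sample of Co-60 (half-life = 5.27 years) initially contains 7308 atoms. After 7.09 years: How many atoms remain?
N = N₀(1/2)^(t/t½) = 2876 atoms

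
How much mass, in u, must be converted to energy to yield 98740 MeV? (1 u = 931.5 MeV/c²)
m = E/c² = 106 u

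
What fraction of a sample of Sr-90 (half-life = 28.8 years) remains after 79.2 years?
N/N₀ = (1/2)^(t/t½) = 0.1487 = 14.9%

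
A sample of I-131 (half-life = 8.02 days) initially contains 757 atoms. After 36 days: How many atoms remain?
N = N₀(1/2)^(t/t½) = 33.72 atoms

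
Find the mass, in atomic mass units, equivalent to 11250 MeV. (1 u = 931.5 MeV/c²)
m = E/c² = 12.08 u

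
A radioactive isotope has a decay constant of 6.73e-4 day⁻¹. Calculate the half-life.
t½ = ln(2)/λ = 1030 days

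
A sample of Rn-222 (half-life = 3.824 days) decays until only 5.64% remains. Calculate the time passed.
t = t½ × log₂(N₀/N) = 15.86 days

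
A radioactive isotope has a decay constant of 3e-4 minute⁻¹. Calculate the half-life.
t½ = ln(2)/λ = 2310 minutes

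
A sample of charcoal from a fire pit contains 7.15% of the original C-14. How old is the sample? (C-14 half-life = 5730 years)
Age = t½ × log₂(1/ratio) = 21810 years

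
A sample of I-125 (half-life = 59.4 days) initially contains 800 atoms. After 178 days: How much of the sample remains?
N = N₀(1/2)^(t/t½) = 100.2 atoms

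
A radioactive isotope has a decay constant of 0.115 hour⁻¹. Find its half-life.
t½ = ln(2)/λ = 6.027 hours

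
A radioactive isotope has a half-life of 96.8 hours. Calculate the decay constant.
λ = ln(2)/t½ = 0.007161 hour⁻¹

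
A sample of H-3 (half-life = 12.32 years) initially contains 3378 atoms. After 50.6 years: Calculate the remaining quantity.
N = N₀(1/2)^(t/t½) = 196 atoms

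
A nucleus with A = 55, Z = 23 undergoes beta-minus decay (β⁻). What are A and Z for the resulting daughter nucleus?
Daughter: A = 55, Z = 24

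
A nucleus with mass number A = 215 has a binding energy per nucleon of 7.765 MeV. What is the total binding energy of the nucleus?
B.E. = 7.765 × 215 = 1669 MeV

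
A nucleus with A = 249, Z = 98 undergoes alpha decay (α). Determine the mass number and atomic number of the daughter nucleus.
Daughter: A = 245, Z = 96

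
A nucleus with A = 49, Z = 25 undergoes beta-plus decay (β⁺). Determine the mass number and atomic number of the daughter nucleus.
Daughter: A = 49, Z = 24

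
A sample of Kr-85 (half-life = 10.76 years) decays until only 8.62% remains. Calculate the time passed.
t = t½ × log₂(N₀/N) = 38.05 years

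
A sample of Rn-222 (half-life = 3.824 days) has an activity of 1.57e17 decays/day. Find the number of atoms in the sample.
N = A/λ = 8.661e17 atoms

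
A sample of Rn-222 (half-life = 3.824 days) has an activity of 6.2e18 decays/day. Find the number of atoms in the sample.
N = A/λ = 3.42e19 atoms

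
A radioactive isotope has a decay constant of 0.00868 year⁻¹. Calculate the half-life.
t½ = ln(2)/λ = 79.86 years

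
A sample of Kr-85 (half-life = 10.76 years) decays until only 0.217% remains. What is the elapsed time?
t = t½ × log₂(N₀/N) = 95.21 years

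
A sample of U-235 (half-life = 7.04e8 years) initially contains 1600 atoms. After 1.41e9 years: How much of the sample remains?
N = N₀(1/2)^(t/t½) = 399.2 atoms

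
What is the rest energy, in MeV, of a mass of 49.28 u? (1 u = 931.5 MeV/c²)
E = mc² = 45900 MeV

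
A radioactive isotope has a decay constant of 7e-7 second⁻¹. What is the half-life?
t½ = ln(2)/λ = 9.902e5 seconds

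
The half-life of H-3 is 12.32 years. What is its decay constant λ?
λ = ln(2)/t½ = 0.05626 year⁻¹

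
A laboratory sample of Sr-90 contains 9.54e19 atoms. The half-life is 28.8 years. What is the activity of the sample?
A = λN = 2.296e18 decays/year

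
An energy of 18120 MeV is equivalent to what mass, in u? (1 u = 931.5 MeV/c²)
m = E/c² = 19.45 u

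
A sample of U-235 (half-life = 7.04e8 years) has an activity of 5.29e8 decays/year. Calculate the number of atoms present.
N = A/λ = 5.373e17 atoms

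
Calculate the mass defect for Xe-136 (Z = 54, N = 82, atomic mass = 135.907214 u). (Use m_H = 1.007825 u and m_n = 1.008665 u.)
Δm = Z·m_H + N·m_n − M = 1.226 u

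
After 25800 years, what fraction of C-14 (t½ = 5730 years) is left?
N/N₀ = (1/2)^(t/t½) = 0.04411 = 4.41%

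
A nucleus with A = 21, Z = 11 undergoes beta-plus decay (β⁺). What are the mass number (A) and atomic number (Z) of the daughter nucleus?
Daughter: A = 21, Z = 10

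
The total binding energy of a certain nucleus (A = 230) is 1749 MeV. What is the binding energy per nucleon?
B.E./A = 1749/230 = 7.604 MeV/nucleon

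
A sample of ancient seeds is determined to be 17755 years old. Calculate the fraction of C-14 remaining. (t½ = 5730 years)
N/N₀ = (1/2)^(t/t½) = 0.1167 = 11.7%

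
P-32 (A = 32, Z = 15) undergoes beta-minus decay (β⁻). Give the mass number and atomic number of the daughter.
Daughter: A = 32, Z = 16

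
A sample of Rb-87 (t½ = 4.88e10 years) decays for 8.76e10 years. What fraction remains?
N/N₀ = (1/2)^(t/t½) = 0.2882 = 28.8%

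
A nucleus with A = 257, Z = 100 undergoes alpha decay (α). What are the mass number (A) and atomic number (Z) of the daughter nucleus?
Daughter: A = 253, Z = 98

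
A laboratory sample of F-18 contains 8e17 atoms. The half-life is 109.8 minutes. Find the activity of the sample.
A = λN = 5.05e15 decays/minute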